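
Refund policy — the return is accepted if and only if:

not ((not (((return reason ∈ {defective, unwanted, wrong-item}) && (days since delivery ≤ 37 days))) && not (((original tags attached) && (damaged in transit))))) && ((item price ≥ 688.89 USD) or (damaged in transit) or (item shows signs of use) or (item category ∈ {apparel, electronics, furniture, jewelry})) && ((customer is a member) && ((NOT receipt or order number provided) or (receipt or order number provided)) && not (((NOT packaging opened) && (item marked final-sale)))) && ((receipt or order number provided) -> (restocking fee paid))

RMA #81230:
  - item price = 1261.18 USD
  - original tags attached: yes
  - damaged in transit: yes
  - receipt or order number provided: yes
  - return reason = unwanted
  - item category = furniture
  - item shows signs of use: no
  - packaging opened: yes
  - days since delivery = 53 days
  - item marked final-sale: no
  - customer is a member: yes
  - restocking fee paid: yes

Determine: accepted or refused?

Accepted

Atomic conditions:
  return reason ∈ {defective, unwanted, wrong-item}: unwanted is in the set → true
  days since delivery ≤ 37 days: 53 ≤ 37 is false
  original tags attached: yes → true
  damaged in transit: yes → true
  item price ≥ 688.89 USD: 1261.18 ≥ 688.89 is true
  item shows signs of use: no → false
  item category ∈ {apparel, electronics, furniture, jewelry}: furniture is in the set → true
  customer is a member: yes → true
  NOT receipt or order number provided: yes → false
  receipt or order number provided: yes → true
  NOT packaging opened: yes → false
  item marked final-sale: no → false
  restocking fee paid: yes → true
Combine:
[1.1.1.1] true AND false = false
[1.1.1] NOT false = true
[1.1.2.1] true AND true = true
[1.1.2] NOT true = false
[1.1] true AND false = false
[1] NOT false = true
[2] true OR true OR false OR true = true
[3.2] false OR true = true
[3.3.1] false AND false = false
[3.3] NOT false = true
[3] true AND true AND true = true
[4] true → true = true
[root] true AND true AND true AND true = true
Overall: true → accepted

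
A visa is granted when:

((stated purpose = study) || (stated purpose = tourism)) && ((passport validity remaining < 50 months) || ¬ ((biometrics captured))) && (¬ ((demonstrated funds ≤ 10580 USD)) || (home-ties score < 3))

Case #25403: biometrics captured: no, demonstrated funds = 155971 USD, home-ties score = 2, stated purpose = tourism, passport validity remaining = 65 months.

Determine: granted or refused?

Granted

Atomic conditions:
  stated purpose = study: tourism == study is false
  stated purpose = tourism: tourism == tourism is true
  passport validity remaining < 50 months: 65 < 50 is false
  biometrics captured: no → false
  demonstrated funds ≤ 10580 USD: 155971 ≤ 10580 is false
  home-ties score < 3: 2 < 3 is true
Combine:
[1] false OR true = true
[2.2] NOT false = true
[2] false OR true = true
[3.1] NOT false = true
[3] true OR true = true
[root] true AND true AND true = true
Overall: true → granted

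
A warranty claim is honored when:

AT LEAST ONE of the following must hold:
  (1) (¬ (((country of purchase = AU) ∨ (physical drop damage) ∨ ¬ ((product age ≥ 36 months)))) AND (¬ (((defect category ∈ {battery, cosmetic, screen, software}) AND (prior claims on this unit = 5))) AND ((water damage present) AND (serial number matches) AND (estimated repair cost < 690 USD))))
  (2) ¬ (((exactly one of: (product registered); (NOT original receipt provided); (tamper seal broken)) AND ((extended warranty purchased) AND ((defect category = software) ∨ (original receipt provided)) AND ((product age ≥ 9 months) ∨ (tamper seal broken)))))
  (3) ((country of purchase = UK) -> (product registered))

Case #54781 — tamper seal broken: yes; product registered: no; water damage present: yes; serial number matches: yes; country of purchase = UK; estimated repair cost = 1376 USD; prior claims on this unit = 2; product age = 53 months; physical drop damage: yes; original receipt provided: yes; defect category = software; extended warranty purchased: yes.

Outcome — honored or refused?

Refused

Atomic conditions:
  country of purchase = AU: UK == AU is false
  physical drop damage: yes → true
  product age ≥ 36 months: 53 ≥ 36 is true
  defect category ∈ {battery, cosmetic, screen, software}: software is in the set → true
  prior claims on this unit = 5: 2 == 5 is false
  water damage present: yes → true
  serial number matches: yes → true
  estimated repair cost < 690 USD: 1376 < 690 is false
  product registered: no → false
  NOT original receipt provided: yes → false
  tamper seal broken: yes → true
  extended warranty purchased: yes → true
  defect category = software: software == software is true
  original receipt provided: yes → true
  product age ≥ 9 months: 53 ≥ 9 is true
  country of purchase = UK: UK == UK is true
Combine:
[1.1.1.3] NOT true = false
[1.1.1] false OR true OR false = true
[1.1] NOT true = false
[1.2.1.1] true AND false = false
[1.2.1] NOT false = true
[1.2.2] true AND true AND false = false
[1.2] true AND false = false
[1] false AND false = false
[2.1.1] exactly-one(false, false, true) = true
[2.1.2.2] true OR true = true
[2.1.2.3] true OR true = true
[2.1.2] true AND true AND true = true
[2.1] true AND true = true
[2] NOT true = false
[3] true → false = false
[root] false OR false OR false = false
Overall: false → refused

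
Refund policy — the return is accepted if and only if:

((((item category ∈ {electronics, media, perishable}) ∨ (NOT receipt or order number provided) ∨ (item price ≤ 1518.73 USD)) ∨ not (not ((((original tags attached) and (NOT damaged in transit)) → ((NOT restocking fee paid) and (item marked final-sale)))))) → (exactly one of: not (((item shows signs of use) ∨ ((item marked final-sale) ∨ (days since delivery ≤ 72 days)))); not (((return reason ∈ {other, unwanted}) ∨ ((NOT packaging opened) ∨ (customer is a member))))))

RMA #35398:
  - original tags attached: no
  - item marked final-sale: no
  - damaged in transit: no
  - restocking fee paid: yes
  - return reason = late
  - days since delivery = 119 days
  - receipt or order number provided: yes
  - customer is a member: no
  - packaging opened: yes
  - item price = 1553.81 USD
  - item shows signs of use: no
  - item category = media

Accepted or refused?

Refused

Atomic conditions:
  item category ∈ {electronics, media, perishable}: media is in the set → true
  NOT receipt or order number provided: yes → false
  item price ≤ 1518.73 USD: 1553.81 ≤ 1518.73 is false
  original tags attached: no → false
  NOT damaged in transit: no → true
  NOT restocking fee paid: yes → false
  item marked final-sale: no → false
  item shows signs of use: no → false
  days since delivery ≤ 72 days: 119 ≤ 72 is false
  return reason ∈ {other, unwanted}: late is not in the set → false
  NOT packaging opened: yes → false
  customer is a member: no → false
Combine:
[1.1] true OR false OR false = true
[1.2.1.1.1] false AND true = false
[1.2.1.1.2] false AND false = false
[1.2.1.1] false → false (antecedent false ⇒ implication holds) = true
[1.2.1] NOT true = false
[1.2] NOT false = true
[1] true OR true = true
[2.1.1.2] false OR false = false
[2.1.1] false OR false = false
[2.1] NOT false = true
[2.2.1.2] false OR false = false
[2.2.1] false OR false = false
[2.2] NOT false = true
[2] exactly-one(true, true) = false
[root] true → false = false
Overall: false → refused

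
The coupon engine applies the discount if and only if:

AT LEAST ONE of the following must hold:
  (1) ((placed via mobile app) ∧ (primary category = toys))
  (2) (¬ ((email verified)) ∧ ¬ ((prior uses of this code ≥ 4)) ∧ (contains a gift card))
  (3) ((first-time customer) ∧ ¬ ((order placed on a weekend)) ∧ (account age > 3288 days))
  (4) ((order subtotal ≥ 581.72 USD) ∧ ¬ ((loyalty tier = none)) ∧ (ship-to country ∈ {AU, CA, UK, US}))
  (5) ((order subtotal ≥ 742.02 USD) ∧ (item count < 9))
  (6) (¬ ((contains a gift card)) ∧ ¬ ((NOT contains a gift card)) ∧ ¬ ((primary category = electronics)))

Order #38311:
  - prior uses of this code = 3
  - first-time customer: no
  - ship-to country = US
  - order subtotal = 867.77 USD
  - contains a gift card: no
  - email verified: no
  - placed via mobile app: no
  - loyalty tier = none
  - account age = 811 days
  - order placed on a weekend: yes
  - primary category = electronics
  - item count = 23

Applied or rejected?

Rejected

Atomic conditions:
  placed via mobile app: no → false
  primary category = toys: electronics == toys is false
  email verified: no → false
  prior uses of this code ≥ 4: 3 ≥ 4 is false
  contains a gift card: no → false
  first-time customer: no → false
  order placed on a weekend: yes → true
  account age > 3288 days: 811 > 3288 is false
  order subtotal ≥ 581.72 USD: 867.77 ≥ 581.72 is true
  loyalty tier = none: none == none is true
  ship-to country ∈ {AU, CA, UK, US}: US is in the set → true
  order subtotal ≥ 742.02 USD: 867.77 ≥ 742.02 is true
  item count < 9: 23 < 9 is false
  NOT contains a gift card: no → true
  primary category = electronics: electronics == electronics is true
Combine:
[1] false AND false = false
[2.1] NOT false = true
[2.2] NOT false = true
[2] true AND true AND false = false
[3.2] NOT true = false
[3] false AND false AND false = false
[4.2] NOT true = false
[4] true AND false AND true = false
[5] true AND false = false
[6.1] NOT false = true
[6.2] NOT true = false
[6.3] NOT true = false
[6] true AND false AND false = false
[root] false OR false OR false OR false OR false OR false = false
Overall: false → rejected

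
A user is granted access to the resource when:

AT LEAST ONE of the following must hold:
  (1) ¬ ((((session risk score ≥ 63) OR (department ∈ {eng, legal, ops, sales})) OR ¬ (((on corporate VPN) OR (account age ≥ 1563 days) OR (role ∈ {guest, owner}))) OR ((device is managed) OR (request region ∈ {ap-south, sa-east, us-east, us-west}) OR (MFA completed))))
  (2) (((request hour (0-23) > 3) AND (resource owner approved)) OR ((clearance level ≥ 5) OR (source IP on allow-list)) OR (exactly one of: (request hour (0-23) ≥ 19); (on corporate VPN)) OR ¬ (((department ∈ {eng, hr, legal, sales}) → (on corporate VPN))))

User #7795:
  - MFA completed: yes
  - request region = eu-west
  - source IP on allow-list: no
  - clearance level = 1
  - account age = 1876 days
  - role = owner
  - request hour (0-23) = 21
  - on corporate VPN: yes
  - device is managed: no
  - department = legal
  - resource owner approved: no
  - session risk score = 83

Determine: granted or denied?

Atomic conditions:
  session risk score ≥ 63: 83 ≥ 63 is true
  department ∈ {eng, legal, ops, sales}: legal is in the set → true
  on corporate VPN: yes → true
  account age ≥ 1563 days: 1876 ≥ 1563 is true
  role ∈ {guest, owner}: owner is in the set → true
  device is managed: no → false
  request region ∈ {ap-south, sa-east, us-east, us-west}: eu-west is not in the set → false
  MFA completed: yes → true
  request hour (0-23) > 3: 21 > 3 is true
  resource owner approved: no → false
  clearance level ≥ 5: 1 ≥ 5 is false
  source IP on allow-list: no → false
  request hour (0-23) ≥ 19: 21 ≥ 19 is true
  department ∈ {eng, hr, legal, sales}: legal is in the set → true
Combine:
[1.1.1] true OR true = true
[1.1.2.1] true OR true OR true = true
[1.1.2] NOT true = false
[1.1.3] false OR false OR true = true
[1.1] true OR false OR true = true
[1] NOT true = false
[2.1] true AND false = false
[2.2] false OR false = false
[2.3] exactly-one(true, true) = false
[2.4.1] true → true = true
[2.4] NOT true = false
[2] false OR false OR false OR false = false
[root] false OR false = false
Overall: false → denied

Denied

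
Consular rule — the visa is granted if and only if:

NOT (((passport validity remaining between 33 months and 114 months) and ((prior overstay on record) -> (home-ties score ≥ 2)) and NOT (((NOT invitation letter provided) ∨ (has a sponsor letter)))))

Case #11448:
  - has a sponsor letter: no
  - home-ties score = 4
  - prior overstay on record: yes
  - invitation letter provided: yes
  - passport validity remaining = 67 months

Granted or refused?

Atomic conditions:
  passport validity remaining between 33 months and 114 months: 67 in [33, 114] is true
  prior overstay on record: yes → true
  home-ties score ≥ 2: 4 ≥ 2 is true
  NOT invitation letter provided: yes → false
  has a sponsor letter: no → false
Combine:
[1.2] true → true = true
[1.3.1] false OR false = false
[1.3] NOT false = true
[1] true AND true AND true = true
[root] NOT true = false
Overall: false → refused

Refused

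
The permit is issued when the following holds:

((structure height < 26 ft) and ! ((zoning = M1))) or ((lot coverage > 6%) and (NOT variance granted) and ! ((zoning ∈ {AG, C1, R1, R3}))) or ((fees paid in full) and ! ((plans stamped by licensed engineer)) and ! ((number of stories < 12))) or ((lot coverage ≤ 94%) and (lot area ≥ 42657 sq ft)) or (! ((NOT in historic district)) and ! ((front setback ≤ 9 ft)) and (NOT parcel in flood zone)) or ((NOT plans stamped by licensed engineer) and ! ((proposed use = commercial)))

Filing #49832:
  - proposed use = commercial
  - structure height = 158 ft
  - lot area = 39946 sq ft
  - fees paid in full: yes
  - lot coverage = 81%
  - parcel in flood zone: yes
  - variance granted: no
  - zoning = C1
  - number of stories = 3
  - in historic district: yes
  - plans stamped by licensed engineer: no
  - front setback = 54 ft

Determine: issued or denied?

Atomic conditions:
  structure height < 26 ft: 158 < 26 is false
  zoning = M1: C1 == M1 is false
  lot coverage > 6%: 81 > 6 is true
  NOT variance granted: no → true
  zoning ∈ {AG, C1, R1, R3}: C1 is in the set → true
  fees paid in full: yes → true
  plans stamped by licensed engineer: no → false
  number of stories < 12: 3 < 12 is true
  lot coverage ≤ 94%: 81 ≤ 94 is true
  lot area ≥ 42657 sq ft: 39946 ≥ 42657 is false
  NOT in historic district: yes → false
  front setback ≤ 9 ft: 54 ≤ 9 is false
  NOT parcel in flood zone: yes → false
  NOT plans stamped by licensed engineer: no → true
  proposed use = commercial: commercial == commercial is true
Combine:
[1.2] NOT false = true
[1] false AND true = false
[2.3] NOT true = false
[2] true AND true AND false = false
[3.2] NOT false = true
[3.3] NOT true = false
[3] true AND true AND false = false
[4] true AND false = false
[5.1] NOT false = true
[5.2] NOT false = true
[5] true AND true AND false = false
[6.2] NOT true = false
[6] true AND false = false
[root] false OR false OR false OR false OR false OR false = false
Overall: false → denied

Denied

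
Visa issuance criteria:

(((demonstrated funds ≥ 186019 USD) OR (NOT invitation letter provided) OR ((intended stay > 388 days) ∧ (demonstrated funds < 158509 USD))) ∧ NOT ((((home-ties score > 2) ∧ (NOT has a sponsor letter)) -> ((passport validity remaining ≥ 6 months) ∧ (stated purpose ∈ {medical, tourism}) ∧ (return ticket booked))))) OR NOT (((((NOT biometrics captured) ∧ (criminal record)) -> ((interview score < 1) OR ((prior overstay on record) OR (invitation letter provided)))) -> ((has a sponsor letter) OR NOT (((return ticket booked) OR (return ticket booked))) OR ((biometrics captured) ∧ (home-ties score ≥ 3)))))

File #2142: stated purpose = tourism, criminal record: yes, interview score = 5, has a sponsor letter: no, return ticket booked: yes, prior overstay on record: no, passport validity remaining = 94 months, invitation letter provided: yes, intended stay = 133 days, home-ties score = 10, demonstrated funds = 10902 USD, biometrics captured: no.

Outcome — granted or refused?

Granted

Atomic conditions:
  demonstrated funds ≥ 186019 USD: 10902 ≥ 186019 is false
  NOT invitation letter provided: yes → false
  intended stay > 388 days: 133 > 388 is false
  demonstrated funds < 158509 USD: 10902 < 158509 is true
  home-ties score > 2: 10 > 2 is true
  NOT has a sponsor letter: no → true
  passport validity remaining ≥ 6 months: 94 ≥ 6 is true
  stated purpose ∈ {medical, tourism}: tourism is in the set → true
  return ticket booked: yes → true
  NOT biometrics captured: no → true
  criminal record: yes → true
  interview score < 1: 5 < 1 is false
  prior overstay on record: no → false
  invitation letter provided: yes → true
  has a sponsor letter: no → false
  biometrics captured: no → false
  home-ties score ≥ 3: 10 ≥ 3 is true
Combine:
[1.1.3] false AND true = false
[1.1] false OR false OR false = false
[1.2.1.1] true AND true = true
[1.2.1.2] true AND true AND true = true
[1.2.1] true → true = true
[1.2] NOT true = false
[1] false AND false = false
[2.1.1.1] true AND true = true
[2.1.1.2.2] false OR true = true
[2.1.1.2] false OR true = true
[2.1.1] true → true = true
[2.1.2.2.1] true OR true = true
[2.1.2.2] NOT true = false
[2.1.2.3] false AND true = false
[2.1.2] false OR false OR false = false
[2.1] true → false = false
[2] NOT false = true
[root] false OR true = true
Overall: true → granted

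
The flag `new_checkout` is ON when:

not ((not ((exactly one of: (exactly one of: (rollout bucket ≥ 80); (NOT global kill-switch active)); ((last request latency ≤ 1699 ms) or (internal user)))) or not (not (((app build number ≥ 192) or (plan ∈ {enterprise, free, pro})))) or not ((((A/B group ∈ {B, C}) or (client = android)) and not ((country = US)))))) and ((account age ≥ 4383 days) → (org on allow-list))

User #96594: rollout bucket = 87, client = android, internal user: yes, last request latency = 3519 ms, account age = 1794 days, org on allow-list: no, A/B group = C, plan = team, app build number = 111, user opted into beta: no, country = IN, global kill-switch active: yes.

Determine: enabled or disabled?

Disabled

Atomic conditions:
  rollout bucket ≥ 80: 87 ≥ 80 is true
  NOT global kill-switch active: yes → false
  last request latency ≤ 1699 ms: 3519 ≤ 1699 is false
  internal user: yes → true
  app build number ≥ 192: 111 ≥ 192 is false
  plan ∈ {enterprise, free, pro}: team is not in the set → false
  A/B group ∈ {B, C}: C is in the set → true
  client = android: android == android is true
  country = US: IN == US is false
  account age ≥ 4383 days: 1794 ≥ 4383 is false
  org on allow-list: no → false
Combine:
[1.1.1.1.1] exactly-one(true, false) = true
[1.1.1.1.2] false OR true = true
[1.1.1.1] exactly-one(true, true) = false
[1.1.1] NOT false = true
[1.1.2.1.1] false OR false = false
[1.1.2.1] NOT false = true
[1.1.2] NOT true = false
[1.1.3.1.1] true OR true = true
[1.1.3.1.2] NOT false = true
[1.1.3.1] true AND true = true
[1.1.3] NOT true = false
[1.1] true OR false OR false = true
[1] NOT true = false
[2] false → false (antecedent false ⇒ implication holds) = true
[root] false AND true = false
Overall: false → disabled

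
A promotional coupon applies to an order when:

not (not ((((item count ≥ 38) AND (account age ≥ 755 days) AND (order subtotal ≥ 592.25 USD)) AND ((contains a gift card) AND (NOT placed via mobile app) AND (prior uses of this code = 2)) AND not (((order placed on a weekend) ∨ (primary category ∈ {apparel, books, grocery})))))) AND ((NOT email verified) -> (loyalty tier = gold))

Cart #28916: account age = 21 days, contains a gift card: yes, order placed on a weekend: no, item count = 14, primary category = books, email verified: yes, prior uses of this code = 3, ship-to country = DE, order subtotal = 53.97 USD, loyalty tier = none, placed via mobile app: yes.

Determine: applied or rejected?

Atomic conditions:
  item count ≥ 38: 14 ≥ 38 is false
  account age ≥ 755 days: 21 ≥ 755 is false
  order subtotal ≥ 592.25 USD: 53.97 ≥ 592.25 is false
  contains a gift card: yes → true
  NOT placed via mobile app: yes → false
  prior uses of this code = 2: 3 == 2 is false
  order placed on a weekend: no → false
  primary category ∈ {apparel, books, grocery}: books is in the set → true
  NOT email verified: yes → false
  loyalty tier = gold: none == gold is false
Combine:
[1.1.1.1] false AND false AND false = false
[1.1.1.2] true AND false AND false = false
[1.1.1.3.1] false OR true = true
[1.1.1.3] NOT true = false
[1.1.1] false AND false AND false = false
[1.1] NOT false = true
[1] NOT true = false
[2] false → false (antecedent false ⇒ implication holds) = true
[root] false AND true = false
Overall: false → rejected

Rejected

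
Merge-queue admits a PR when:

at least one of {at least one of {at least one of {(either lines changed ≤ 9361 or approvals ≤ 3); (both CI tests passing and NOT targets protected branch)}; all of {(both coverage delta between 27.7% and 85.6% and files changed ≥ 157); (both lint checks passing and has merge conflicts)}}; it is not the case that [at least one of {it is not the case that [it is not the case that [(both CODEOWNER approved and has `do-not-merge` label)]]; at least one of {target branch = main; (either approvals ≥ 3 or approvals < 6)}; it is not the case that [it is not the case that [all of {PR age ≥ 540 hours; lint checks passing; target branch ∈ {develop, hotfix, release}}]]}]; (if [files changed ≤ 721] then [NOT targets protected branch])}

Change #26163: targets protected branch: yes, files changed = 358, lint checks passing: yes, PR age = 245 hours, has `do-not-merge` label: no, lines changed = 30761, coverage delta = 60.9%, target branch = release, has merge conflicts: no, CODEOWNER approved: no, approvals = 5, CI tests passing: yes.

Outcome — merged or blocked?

Blocked

Atomic conditions:
  lines changed ≤ 9361: 30761 ≤ 9361 is false
  approvals ≤ 3: 5 ≤ 3 is false
  CI tests passing: yes → true
  NOT targets protected branch: yes → false
  coverage delta between 27.7% and 85.6%: 60.9 in [27.7, 85.6] is true
  files changed ≥ 157: 358 ≥ 157 is true
  lint checks passing: yes → true
  has merge conflicts: no → false
  CODEOWNER approved: no → false
  has `do-not-merge` label: no → false
  target branch = main: release == main is false
  approvals ≥ 3: 5 ≥ 3 is true
  approvals < 6: 5 < 6 is true
  PR age ≥ 540 hours: 245 ≥ 540 is false
  target branch ∈ {develop, hotfix, release}: release is in the set → true
  files changed ≤ 721: 358 ≤ 721 is true
Combine:
[1.1.1] false OR false = false
[1.1.2] true AND false = false
[1.1] false OR false = false
[1.2.1] true AND true = true
[1.2.2] true AND false = false
[1.2] true AND false = false
[1] false OR false = false
[2.1.1.1.1] false AND false = false
[2.1.1.1] NOT false = true
[2.1.1] NOT true = false
[2.1.2.2] true OR true = true
[2.1.2] false OR true = true
[2.1.3.1.1] false AND true AND true = false
[2.1.3.1] NOT false = true
[2.1.3] NOT true = false
[2.1] false OR true OR false = true
[2] NOT true = false
[3] true → false = false
[root] false OR false OR false = false
Overall: false → blocked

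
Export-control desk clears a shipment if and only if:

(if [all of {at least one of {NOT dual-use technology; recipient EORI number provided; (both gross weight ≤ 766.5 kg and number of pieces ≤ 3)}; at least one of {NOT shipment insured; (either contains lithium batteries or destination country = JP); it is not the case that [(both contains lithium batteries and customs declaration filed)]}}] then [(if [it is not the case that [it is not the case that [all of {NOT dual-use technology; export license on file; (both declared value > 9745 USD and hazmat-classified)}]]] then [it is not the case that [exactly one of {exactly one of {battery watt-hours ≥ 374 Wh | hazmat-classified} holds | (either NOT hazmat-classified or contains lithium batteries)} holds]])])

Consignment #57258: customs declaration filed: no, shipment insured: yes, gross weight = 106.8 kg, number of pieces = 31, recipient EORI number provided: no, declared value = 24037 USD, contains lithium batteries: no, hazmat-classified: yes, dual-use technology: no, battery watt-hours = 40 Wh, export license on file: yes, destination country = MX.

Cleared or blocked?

Blocked

Atomic conditions:
  NOT dual-use technology: no → true
  recipient EORI number provided: no → false
  gross weight ≤ 766.5 kg: 106.8 ≤ 766.5 is true
  number of pieces ≤ 3: 31 ≤ 3 is false
  NOT shipment insured: yes → false
  contains lithium batteries: no → false
  destination country = JP: MX == JP is false
  customs declaration filed: no → false
  export license on file: yes → true
  declared value > 9745 USD: 24037 > 9745 is true
  hazmat-classified: yes → true
  battery watt-hours ≥ 374 Wh: 40 ≥ 374 is false
  NOT hazmat-classified: yes → false
Combine:
[1.1.3] true AND false = false
[1.1] true OR false OR false = true
[1.2.2] false OR false = false
[1.2.3.1] false AND false = false
[1.2.3] NOT false = true
[1.2] false OR false OR true = true
[1] true AND true = true
[2.1.1.1.3] true AND true = true
[2.1.1.1] true AND true AND true = true
[2.1.1] NOT true = false
[2.1] NOT false = true
[2.2.1.1] exactly-one(false, true) = true
[2.2.1.2] false OR false = false
[2.2.1] exactly-one(true, false) = true
[2.2] NOT true = false
[2] true → false = false
[root] true → false = false
Overall: false → blocked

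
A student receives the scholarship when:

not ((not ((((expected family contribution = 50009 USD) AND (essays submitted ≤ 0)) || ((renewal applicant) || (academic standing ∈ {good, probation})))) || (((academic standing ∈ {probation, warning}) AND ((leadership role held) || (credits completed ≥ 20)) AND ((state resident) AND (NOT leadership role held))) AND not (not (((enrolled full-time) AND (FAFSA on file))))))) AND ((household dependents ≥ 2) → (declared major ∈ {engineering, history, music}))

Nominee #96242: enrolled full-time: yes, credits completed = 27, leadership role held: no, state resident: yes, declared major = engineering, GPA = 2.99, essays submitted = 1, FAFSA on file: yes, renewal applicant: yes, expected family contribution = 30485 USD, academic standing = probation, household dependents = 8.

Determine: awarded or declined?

Atomic conditions:
  expected family contribution = 50009 USD: 30485 == 50009 is false
  essays submitted ≤ 0: 1 ≤ 0 is false
  renewal applicant: yes → true
  academic standing ∈ {good, probation}: probation is in the set → true
  academic standing ∈ {probation, warning}: probation is in the set → true
  leadership role held: no → false
  credits completed ≥ 20: 27 ≥ 20 is true
  state resident: yes → true
  NOT leadership role held: no → true
  enrolled full-time: yes → true
  FAFSA on file: yes → true
  household dependents ≥ 2: 8 ≥ 2 is true
  declared major ∈ {engineering, history, music}: engineering is in the set → true
Combine:
[1.1.1.1.1] false AND false = false
[1.1.1.1.2] true OR true = true
[1.1.1.1] false OR true = true
[1.1.1] NOT true = false
[1.1.2.1.2] false OR true = true
[1.1.2.1.3] true AND true = true
[1.1.2.1] true AND true AND true = true
[1.1.2.2.1.1] true AND true = true
[1.1.2.2.1] NOT true = false
[1.1.2.2] NOT false = true
[1.1.2] true AND true = true
[1.1] false OR true = true
[1] NOT true = false
[2] true → true = true
[root] false AND true = false
Overall: false → declined

Declined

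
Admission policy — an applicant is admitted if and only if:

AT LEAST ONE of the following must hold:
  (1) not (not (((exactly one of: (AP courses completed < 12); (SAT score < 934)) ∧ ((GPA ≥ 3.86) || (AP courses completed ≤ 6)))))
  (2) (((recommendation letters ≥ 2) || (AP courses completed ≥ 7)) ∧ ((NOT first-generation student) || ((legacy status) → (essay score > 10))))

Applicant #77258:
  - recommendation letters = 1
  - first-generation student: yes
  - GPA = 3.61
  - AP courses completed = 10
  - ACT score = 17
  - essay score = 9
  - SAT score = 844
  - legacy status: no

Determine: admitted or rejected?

Admitted

Atomic conditions:
  AP courses completed < 12: 10 < 12 is true
  SAT score < 934: 844 < 934 is true
  GPA ≥ 3.86: 3.61 ≥ 3.86 is false
  AP courses completed ≤ 6: 10 ≤ 6 is false
  recommendation letters ≥ 2: 1 ≥ 2 is false
  AP courses completed ≥ 7: 10 ≥ 7 is true
  NOT first-generation student: yes → false
  legacy status: no → false
  essay score > 10: 9 > 10 is false
Combine:
[1.1.1.1] exactly-one(true, true) = false
[1.1.1.2] false OR false = false
[1.1.1] false AND false = false
[1.1] NOT false = true
[1] NOT true = false
[2.1] false OR true = true
[2.2.2] false → false (antecedent false ⇒ implication holds) = true
[2.2] false OR true = true
[2] true AND true = true
[root] false OR true = true
Overall: true → admitted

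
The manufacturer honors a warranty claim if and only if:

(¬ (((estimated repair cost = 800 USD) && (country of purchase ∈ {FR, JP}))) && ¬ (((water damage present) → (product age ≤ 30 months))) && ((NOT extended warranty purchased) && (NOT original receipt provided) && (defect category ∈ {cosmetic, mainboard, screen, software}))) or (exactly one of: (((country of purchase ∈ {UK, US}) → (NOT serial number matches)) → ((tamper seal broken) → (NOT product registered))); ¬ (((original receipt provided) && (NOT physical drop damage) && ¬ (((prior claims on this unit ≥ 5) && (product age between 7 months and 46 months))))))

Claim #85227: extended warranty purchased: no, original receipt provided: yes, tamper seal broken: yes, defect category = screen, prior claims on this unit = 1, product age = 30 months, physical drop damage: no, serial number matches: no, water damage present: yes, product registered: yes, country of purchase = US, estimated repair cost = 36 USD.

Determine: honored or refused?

Atomic conditions:
  estimated repair cost = 800 USD: 36 == 800 is false
  country of purchase ∈ {FR, JP}: US is not in the set → false
  water damage present: yes → true
  product age ≤ 30 months: 30 ≤ 30 is true
  NOT extended warranty purchased: no → true
  NOT original receipt provided: yes → false
  defect category ∈ {cosmetic, mainboard, screen, software}: screen is in the set → true
  country of purchase ∈ {UK, US}: US is in the set → true
  NOT serial number matches: no → true
  tamper seal broken: yes → true
  NOT product registered: yes → false
  original receipt provided: yes → true
  NOT physical drop damage: no → true
  prior claims on this unit ≥ 5: 1 ≥ 5 is false
  product age between 7 months and 46 months: 30 in [7, 46] is true
Combine:
[1.1.1] false AND false = false
[1.1] NOT false = true
[1.2.1] true → true = true
[1.2] NOT true = false
[1.3] true AND false AND true = false
[1] true AND false AND false = false
[2.1.1] true → true = true
[2.1.2] true → false = false
[2.1] true → false = false
[2.2.1.3.1] false AND true = false
[2.2.1.3] NOT false = true
[2.2.1] true AND true AND true = true
[2.2] NOT true = false
[2] exactly-one(false, false) = false
[root] false OR false = false
Overall: false → refused

Refused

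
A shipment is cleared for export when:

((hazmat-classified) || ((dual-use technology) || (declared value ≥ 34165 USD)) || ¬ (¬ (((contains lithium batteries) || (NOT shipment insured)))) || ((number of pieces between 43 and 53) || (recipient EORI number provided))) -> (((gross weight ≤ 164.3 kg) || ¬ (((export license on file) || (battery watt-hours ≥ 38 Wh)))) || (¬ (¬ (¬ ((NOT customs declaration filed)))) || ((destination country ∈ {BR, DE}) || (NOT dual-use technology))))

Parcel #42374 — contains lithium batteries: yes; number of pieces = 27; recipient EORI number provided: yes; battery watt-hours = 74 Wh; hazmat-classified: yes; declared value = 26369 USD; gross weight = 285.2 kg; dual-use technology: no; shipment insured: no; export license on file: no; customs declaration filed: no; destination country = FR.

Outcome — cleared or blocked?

Atomic conditions:
  hazmat-classified: yes → true
  dual-use technology: no → false
  declared value ≥ 34165 USD: 26369 ≥ 34165 is false
  contains lithium batteries: yes → true
  NOT shipment insured: no → true
  number of pieces between 43 and 53: 27 in [43, 53] is false
  recipient EORI number provided: yes → true
  gross weight ≤ 164.3 kg: 285.2 ≤ 164.3 is false
  export license on file: no → false
  battery watt-hours ≥ 38 Wh: 74 ≥ 38 is true
  NOT customs declaration filed: no → true
  destination country ∈ {BR, DE}: FR is not in the set → false
  NOT dual-use technology: no → true
Combine:
[1.2] false OR false = false
[1.3.1.1] true OR true = true
[1.3.1] NOT true = false
[1.3] NOT false = true
[1.4] false OR true = true
[1] true OR false OR true OR true = true
[2.1.2.1] false OR true = true
[2.1.2] NOT true = false
[2.1] false OR false = false
[2.2.1.1.1] NOT true = false
[2.2.1.1] NOT false = true
[2.2.1] NOT true = false
[2.2.2] false OR true = true
[2.2] false OR true = true
[2] false OR true = true
[root] true → true = true
Overall: true → cleared

Cleared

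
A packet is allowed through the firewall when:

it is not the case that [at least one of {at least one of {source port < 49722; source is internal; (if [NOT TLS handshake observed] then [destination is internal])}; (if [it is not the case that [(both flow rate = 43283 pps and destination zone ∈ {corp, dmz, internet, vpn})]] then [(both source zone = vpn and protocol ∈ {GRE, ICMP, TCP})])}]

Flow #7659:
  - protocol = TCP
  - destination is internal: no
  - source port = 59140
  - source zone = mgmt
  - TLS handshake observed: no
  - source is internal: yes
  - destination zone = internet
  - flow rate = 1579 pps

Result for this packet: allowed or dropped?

Dropped

Atomic conditions:
  source port < 49722: 59140 < 49722 is false
  source is internal: yes → true
  NOT TLS handshake observed: no → true
  destination is internal: no → false
  flow rate = 43283 pps: 1579 == 43283 is false
  destination zone ∈ {corp, dmz, internet, vpn}: internet is in the set → true
  source zone = vpn: mgmt == vpn is false
  protocol ∈ {GRE, ICMP, TCP}: TCP is in the set → true
Combine:
[1.1.3] true → false = false
[1.1] false OR true OR false = true
[1.2.1.1] false AND true = false
[1.2.1] NOT false = true
[1.2.2] false AND true = false
[1.2] true → false = false
[1] true OR false = true
[root] NOT true = false
Overall: false → dropped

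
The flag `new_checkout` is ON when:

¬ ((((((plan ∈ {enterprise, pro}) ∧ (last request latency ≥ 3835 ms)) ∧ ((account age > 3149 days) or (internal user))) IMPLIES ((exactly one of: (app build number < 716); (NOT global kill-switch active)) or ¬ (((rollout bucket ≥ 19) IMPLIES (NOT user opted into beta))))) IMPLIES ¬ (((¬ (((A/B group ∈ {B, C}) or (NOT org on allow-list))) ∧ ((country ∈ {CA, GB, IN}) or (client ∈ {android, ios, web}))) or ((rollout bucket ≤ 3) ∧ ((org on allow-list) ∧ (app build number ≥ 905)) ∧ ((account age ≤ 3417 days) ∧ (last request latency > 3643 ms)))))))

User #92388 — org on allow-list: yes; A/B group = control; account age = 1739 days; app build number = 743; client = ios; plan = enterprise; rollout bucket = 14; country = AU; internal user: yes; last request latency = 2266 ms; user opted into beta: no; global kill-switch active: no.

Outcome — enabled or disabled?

Atomic conditions:
  plan ∈ {enterprise, pro}: enterprise is in the set → true
  last request latency ≥ 3835 ms: 2266 ≥ 3835 is false
  account age > 3149 days: 1739 > 3149 is false
  internal user: yes → true
  app build number < 716: 743 < 716 is false
  NOT global kill-switch active: no → true
  rollout bucket ≥ 19: 14 ≥ 19 is false
  NOT user opted into beta: no → true
  A/B group ∈ {B, C}: control is not in the set → false
  NOT org on allow-list: yes → false
  country ∈ {CA, GB, IN}: AU is not in the set → false
  client ∈ {android, ios, web}: ios is in the set → true
  rollout bucket ≤ 3: 14 ≤ 3 is false
  org on allow-list: yes → true
  app build number ≥ 905: 743 ≥ 905 is false
  account age ≤ 3417 days: 1739 ≤ 3417 is true
  last request latency > 3643 ms: 2266 > 3643 is false
Combine:
[1.1.1.1] true AND false = false
[1.1.1.2] false OR true = true
[1.1.1] false AND true = false
[1.1.2.1] exactly-one(false, true) = true
[1.1.2.2.1] false → true (antecedent false ⇒ implication holds) = true
[1.1.2.2] NOT true = false
[1.1.2] true OR false = true
[1.1] false → true (antecedent false ⇒ implication holds) = true
[1.2.1.1.1.1] false OR false = false
[1.2.1.1.1] NOT false = true
[1.2.1.1.2] false OR true = true
[1.2.1.1] true AND true = true
[1.2.1.2.2] true AND false = false
[1.2.1.2.3] true AND false = false
[1.2.1.2] false AND false AND false = false
[1.2.1] true OR false = true
[1.2] NOT true = false
[1] true → false = false
[root] NOT false = true
Overall: true → enabled

Enabled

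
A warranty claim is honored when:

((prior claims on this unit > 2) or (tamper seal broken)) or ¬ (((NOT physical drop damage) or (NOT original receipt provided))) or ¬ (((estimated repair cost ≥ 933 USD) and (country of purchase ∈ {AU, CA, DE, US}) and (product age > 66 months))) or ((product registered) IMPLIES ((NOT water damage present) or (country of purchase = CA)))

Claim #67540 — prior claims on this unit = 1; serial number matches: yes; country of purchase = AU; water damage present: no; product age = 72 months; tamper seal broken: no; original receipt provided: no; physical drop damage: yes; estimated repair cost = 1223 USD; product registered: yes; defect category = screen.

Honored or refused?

Honored

Atomic conditions:
  prior claims on this unit > 2: 1 > 2 is false
  tamper seal broken: no → false
  NOT physical drop damage: yes → false
  NOT original receipt provided: no → true
  estimated repair cost ≥ 933 USD: 1223 ≥ 933 is true
  country of purchase ∈ {AU, CA, DE, US}: AU is in the set → true
  product age > 66 months: 72 > 66 is true
  product registered: yes → true
  NOT water damage present: no → true
  country of purchase = CA: AU == CA is false
Combine:
[1] false OR false = false
[2.1] false OR true = true
[2] NOT true = false
[3.1] true AND true AND true = true
[3] NOT true = false
[4.2] true OR false = true
[4] true → true = true
[root] false OR false OR false OR true = true
Overall: true → honored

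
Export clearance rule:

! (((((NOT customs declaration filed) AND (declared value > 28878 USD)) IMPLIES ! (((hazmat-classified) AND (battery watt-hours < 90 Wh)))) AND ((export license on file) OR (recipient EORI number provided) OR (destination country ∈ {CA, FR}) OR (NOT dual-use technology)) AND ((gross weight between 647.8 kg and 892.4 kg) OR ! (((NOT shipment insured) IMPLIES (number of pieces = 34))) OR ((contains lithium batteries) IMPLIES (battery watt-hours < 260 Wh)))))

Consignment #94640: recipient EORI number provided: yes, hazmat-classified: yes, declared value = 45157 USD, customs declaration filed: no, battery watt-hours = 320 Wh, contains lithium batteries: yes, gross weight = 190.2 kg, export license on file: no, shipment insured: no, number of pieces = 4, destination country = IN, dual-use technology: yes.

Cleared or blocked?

Blocked

Atomic conditions:
  NOT customs declaration filed: no → true
  declared value > 28878 USD: 45157 > 28878 is true
  hazmat-classified: yes → true
  battery watt-hours < 90 Wh: 320 < 90 is false
  export license on file: no → false
  recipient EORI number provided: yes → true
  destination country ∈ {CA, FR}: IN is not in the set → false
  NOT dual-use technology: yes → false
  gross weight between 647.8 kg and 892.4 kg: 190.2 in [647.8, 892.4] is false
  NOT shipment insured: no → true
  number of pieces = 34: 4 == 34 is false
  contains lithium batteries: yes → true
  battery watt-hours < 260 Wh: 320 < 260 is false
Combine:
[1.1.1] true AND true = true
[1.1.2.1] true AND false = false
[1.1.2] NOT false = true
[1.1] true → true = true
[1.2] false OR true OR false OR false = true
[1.3.2.1] true → false = false
[1.3.2] NOT false = true
[1.3.3] true → false = false
[1.3] false OR true OR false = true
[1] true AND true AND true = true
[root] NOT true = false
Overall: false → blocked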